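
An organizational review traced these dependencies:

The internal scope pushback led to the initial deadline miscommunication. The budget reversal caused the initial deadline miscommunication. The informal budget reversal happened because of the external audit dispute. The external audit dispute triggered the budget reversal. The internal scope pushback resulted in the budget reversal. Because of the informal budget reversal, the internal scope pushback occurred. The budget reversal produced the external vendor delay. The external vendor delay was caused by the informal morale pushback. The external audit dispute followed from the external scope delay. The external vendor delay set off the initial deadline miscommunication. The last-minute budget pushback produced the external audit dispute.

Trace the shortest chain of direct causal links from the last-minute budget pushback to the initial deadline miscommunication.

the last-minute budget pushback → the external audit dispute → the budget reversal → the initial deadline miscommunication

the last-minute budget pushback → the external audit dispute
the external audit dispute → the budget reversal
the budget reversal → the initial deadline miscommunication
Length: 3 steps.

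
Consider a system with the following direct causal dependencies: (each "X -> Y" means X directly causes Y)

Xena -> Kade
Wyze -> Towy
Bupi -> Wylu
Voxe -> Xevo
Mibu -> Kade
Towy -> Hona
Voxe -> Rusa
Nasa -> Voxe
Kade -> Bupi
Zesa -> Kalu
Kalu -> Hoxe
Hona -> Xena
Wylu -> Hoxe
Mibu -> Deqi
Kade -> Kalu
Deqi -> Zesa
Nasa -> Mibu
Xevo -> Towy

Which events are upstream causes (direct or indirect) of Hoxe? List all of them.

Bupi, Deqi, Hona, Kade, Kalu, Mibu, Nasa, Towy, Voxe, Wylu, Wyze, Xena, Xevo, Zesa

Immediate causes of Hoxe: Kalu, Wylu.
Further upstream: Nasa, Voxe, Mibu, Xevo, Towy, Hona, Deqi, Zesa, Xena, Kade, Bupi, Wyze.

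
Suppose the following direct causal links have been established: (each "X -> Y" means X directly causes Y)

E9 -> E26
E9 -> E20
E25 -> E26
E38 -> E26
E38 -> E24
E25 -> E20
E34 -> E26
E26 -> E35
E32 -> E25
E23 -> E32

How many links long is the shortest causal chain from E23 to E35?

Shortest chain: E23 → E32 → E25 → E26 → E35.

4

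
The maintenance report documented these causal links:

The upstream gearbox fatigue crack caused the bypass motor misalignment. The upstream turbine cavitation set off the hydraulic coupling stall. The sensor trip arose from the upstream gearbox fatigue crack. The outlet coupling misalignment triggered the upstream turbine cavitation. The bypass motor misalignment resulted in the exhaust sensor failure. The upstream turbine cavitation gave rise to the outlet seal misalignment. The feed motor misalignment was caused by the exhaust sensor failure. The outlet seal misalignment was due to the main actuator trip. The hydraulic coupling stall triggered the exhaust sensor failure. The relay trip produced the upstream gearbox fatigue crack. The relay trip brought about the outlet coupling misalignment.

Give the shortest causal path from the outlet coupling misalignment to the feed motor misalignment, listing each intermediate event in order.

the outlet coupling misalignment → the upstream turbine cavitation → the hydraulic coupling stall → the exhaust sensor failure → the feed motor misalignment

the outlet coupling misalignment → the upstream turbine cavitation
the upstream turbine cavitation → the hydraulic coupling stall
the hydraulic coupling stall → the exhaust sensor failure
the exhaust sensor failure → the feed motor misalignment
Length: 4 steps.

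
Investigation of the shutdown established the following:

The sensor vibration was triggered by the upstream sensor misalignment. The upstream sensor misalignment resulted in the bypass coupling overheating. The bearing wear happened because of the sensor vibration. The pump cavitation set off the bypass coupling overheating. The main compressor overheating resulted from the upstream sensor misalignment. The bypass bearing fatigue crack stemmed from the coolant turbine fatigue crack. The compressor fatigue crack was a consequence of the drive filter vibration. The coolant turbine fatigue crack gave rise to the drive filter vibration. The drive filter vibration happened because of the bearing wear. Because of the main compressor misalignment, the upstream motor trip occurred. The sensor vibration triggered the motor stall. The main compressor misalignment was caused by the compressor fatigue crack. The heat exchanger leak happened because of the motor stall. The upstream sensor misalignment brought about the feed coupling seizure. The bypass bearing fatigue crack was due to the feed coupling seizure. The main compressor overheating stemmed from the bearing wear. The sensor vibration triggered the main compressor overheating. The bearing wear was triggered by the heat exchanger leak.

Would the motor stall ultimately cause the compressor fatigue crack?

Yes

There is a causal chain: the motor stall → the heat exchanger leak → the bearing wear → the drive filter vibration → the compressor fatigue crack.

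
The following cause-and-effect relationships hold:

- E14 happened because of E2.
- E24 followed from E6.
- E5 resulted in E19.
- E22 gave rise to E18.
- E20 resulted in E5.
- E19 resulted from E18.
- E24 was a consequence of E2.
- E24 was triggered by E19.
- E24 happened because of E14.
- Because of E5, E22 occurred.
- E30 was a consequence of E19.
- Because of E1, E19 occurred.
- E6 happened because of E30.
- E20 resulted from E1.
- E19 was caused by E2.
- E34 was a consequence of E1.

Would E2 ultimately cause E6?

Yes

There is a causal chain: E2 → E19 → E30 → E6.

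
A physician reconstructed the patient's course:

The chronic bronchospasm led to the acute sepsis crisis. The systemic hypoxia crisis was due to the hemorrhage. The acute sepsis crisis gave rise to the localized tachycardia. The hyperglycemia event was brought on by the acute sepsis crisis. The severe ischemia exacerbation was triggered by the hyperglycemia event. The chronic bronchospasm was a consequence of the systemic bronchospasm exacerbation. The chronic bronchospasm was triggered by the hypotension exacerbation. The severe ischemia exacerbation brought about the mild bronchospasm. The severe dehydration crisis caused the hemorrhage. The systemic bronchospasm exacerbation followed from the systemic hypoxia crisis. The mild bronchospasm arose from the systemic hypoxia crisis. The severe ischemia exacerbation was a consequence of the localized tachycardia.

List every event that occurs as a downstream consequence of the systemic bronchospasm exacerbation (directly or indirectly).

Direct effects: the chronic bronchospasm.
2 steps out: the acute sepsis crisis.
3 steps out: the localized tachycardia, the hyperglycemia event.
4 steps out: the severe ischemia exacerbation.
5 steps out: the mild bronchospasm.
Not reachable from it: the severe dehydration crisis, the hemorrhage, the systemic hypoxia crisis, the hypotension exacerbation.

the acute sepsis crisis, the chronic bronchospasm, the hyperglycemia event, the localized tachycardia, the mild bronchospasm, the severe ischemia exacerbation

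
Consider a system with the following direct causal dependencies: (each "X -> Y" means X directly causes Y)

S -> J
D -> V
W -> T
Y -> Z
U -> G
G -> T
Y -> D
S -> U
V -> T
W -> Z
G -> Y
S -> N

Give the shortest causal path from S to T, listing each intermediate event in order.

S → U
U → G
G → T
Length: 3 steps.

S → U → G → T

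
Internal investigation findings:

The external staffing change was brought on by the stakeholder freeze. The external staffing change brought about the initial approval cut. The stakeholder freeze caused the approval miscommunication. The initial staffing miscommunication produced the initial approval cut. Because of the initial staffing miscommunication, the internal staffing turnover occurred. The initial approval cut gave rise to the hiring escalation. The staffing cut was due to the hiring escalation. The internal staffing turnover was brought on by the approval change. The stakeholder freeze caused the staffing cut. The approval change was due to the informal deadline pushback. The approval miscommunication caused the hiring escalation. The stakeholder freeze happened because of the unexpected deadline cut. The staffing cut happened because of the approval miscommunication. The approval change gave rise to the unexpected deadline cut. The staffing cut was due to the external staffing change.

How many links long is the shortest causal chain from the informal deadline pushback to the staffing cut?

Shortest chain: the informal deadline pushback → the approval change → the unexpected deadline cut → the stakeholder freeze → the staffing cut.

4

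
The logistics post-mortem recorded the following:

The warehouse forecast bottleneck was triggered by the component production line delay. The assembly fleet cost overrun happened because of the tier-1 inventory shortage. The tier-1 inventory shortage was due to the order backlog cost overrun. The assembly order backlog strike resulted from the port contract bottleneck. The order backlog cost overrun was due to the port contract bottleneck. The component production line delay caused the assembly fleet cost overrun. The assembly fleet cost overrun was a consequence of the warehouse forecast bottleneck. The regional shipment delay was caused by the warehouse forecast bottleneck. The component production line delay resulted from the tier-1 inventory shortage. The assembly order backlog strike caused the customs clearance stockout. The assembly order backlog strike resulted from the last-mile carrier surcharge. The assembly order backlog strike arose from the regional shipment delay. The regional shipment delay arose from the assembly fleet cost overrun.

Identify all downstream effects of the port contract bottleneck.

the assembly fleet cost overrun, the assembly order backlog strike, the component production line delay, the customs clearance stockout, the order backlog cost overrun, the regional shipment delay, the tier-1 inventory shortage, the warehouse forecast bottleneck

Direct effects: the order backlog cost overrun, the assembly order backlog strike.
2 steps out: the tier-1 inventory shortage, the customs clearance stockout.
3 steps out: the component production line delay, the assembly fleet cost overrun.
4 steps out: the warehouse forecast bottleneck, the regional shipment delay.
Not reachable from it: the last-mile carrier surcharge.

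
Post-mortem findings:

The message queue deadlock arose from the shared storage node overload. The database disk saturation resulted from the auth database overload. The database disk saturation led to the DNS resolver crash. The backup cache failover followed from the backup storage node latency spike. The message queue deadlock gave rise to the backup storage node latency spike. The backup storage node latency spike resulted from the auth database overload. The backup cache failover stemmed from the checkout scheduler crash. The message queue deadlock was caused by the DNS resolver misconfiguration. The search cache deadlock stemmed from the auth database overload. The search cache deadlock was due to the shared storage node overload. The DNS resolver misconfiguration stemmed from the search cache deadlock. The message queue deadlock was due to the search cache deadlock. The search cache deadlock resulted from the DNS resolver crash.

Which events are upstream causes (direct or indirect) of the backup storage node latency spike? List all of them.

Immediate causes of the backup storage node latency spike: the auth database overload, the message queue deadlock.
Further upstream: the shared storage node overload, the database disk saturation, the DNS resolver crash, the search cache deadlock, the DNS resolver misconfiguration.

the DNS resolver crash, the DNS resolver misconfiguration, the auth database overload, the database disk saturation, the message queue deadlock, the search cache deadlock, the shared storage node overload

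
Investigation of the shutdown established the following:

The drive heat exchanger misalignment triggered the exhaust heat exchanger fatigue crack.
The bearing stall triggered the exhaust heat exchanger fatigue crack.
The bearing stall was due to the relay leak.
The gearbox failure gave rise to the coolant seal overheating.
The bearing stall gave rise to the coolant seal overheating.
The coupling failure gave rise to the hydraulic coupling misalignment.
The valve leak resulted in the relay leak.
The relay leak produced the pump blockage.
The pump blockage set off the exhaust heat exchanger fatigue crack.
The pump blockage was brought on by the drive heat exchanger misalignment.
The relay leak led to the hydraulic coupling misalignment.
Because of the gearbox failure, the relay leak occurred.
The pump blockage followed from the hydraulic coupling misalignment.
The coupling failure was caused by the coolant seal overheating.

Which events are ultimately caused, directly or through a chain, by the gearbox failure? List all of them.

the bearing stall, the coolant seal overheating, the coupling failure, the exhaust heat exchanger fatigue crack, the hydraulic coupling misalignment, the pump blockage, the relay leak

Direct effects: the relay leak, the coolant seal overheating.
2 steps out: the bearing stall, the coupling failure, the hydraulic coupling misalignment, the pump blockage.
3 steps out: the exhaust heat exchanger fatigue crack.
Not reachable from it: the valve leak, the drive heat exchanger misalignment.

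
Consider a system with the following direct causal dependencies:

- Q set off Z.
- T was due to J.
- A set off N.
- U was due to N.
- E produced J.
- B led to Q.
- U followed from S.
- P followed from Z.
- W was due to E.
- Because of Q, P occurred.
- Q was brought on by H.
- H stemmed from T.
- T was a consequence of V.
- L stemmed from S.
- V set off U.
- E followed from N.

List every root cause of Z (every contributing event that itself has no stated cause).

A, B, V

Tracing upstream from Z: Z ← Q ← H ← T ← J ← E ← N ← A.
A separate upstream branch: Z ← Q ← H ← T ← V.
A separate upstream branch: Z ← Q ← B.
Each of those chain origins has no stated cause.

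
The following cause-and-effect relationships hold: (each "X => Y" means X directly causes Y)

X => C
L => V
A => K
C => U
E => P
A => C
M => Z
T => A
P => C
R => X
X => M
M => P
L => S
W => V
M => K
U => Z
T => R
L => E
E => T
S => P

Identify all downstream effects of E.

Direct effects: T, P.
2 steps out: R, A, C.
3 steps out: X, K, U.
4 steps out: M, Z.
Not reachable from it: L, S, W, V.

A, C, K, M, P, R, T, U, X, Z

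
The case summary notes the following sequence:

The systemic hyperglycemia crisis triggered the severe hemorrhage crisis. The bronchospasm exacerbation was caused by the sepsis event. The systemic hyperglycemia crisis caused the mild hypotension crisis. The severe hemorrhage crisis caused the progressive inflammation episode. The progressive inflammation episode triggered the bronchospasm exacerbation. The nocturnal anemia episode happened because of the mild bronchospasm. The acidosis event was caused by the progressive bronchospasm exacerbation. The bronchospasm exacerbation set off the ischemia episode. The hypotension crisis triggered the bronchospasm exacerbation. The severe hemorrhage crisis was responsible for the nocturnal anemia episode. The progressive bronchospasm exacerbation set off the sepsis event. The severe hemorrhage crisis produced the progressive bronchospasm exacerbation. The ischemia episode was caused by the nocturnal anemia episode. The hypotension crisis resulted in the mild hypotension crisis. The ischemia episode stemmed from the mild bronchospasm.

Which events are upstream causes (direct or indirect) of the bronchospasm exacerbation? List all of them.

Immediate causes of the bronchospasm exacerbation: the hypotension crisis, the sepsis event, the progressive inflammation episode.
Further upstream: the systemic hyperglycemia crisis, the severe hemorrhage crisis, the progressive bronchospasm exacerbation.

the hypotension crisis, the progressive bronchospasm exacerbation, the progressive inflammation episode, the sepsis event, the severe hemorrhage crisis, the systemic hyperglycemia crisis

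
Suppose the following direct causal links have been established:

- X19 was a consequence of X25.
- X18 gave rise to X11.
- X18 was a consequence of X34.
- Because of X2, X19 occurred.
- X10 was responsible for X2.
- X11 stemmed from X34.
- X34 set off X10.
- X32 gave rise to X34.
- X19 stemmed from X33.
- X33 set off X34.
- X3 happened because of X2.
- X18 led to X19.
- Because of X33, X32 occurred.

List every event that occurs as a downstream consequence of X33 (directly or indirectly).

Direct effects: X32, X34, X19.
2 steps out: X10, X18, X11.
3 steps out: X2.
4 steps out: X3.
Not reachable from it: X25.

X10, X11, X18, X19, X2, X3, X32, X34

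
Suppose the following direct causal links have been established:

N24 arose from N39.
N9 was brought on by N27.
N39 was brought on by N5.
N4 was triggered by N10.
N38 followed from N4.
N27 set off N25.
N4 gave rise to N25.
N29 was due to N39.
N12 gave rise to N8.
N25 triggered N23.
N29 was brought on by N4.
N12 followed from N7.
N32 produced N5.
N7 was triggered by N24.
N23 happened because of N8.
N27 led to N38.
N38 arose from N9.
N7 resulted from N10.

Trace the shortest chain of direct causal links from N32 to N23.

N32 → N5 → N39 → N24 → N7 → N12 → N8 → N23

N32 → N5
N5 → N39
N39 → N24
N24 → N7
N7 → N12
N12 → N8
N8 → N23
Length: 7 steps.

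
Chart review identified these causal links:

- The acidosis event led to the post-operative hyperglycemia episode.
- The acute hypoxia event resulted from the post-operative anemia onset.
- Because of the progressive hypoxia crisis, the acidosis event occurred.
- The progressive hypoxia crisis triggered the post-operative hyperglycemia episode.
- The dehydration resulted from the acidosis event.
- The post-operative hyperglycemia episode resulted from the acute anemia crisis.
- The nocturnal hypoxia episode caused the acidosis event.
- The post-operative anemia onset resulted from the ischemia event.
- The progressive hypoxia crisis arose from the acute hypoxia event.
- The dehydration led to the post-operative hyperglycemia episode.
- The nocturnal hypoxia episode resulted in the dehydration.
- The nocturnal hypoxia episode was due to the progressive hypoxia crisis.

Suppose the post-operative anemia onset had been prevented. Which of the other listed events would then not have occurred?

the acidosis event, the acute hypoxia event, the dehydration, the nocturnal hypoxia episode, the progressive hypoxia crisis

Downstream of the post-operative anemia onset: the acute hypoxia event, the progressive hypoxia crisis, the nocturnal hypoxia episode, the acidosis event, the dehydration, the post-operative hyperglycemia episode.
Of those, still caused via another path: the post-operative hyperglycemia episode.
The remainder have no surviving cause.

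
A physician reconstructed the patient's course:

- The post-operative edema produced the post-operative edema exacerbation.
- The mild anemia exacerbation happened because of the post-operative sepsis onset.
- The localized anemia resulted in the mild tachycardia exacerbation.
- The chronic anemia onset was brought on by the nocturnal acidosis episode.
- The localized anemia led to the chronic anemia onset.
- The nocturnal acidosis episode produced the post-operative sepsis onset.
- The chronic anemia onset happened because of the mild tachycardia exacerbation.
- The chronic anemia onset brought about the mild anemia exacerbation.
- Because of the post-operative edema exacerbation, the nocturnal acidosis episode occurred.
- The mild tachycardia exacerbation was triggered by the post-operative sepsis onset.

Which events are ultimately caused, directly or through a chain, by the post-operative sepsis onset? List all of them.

Direct effects: the mild tachycardia exacerbation, the mild anemia exacerbation.
2 steps out: the chronic anemia onset.
Not reachable from it: the post-operative edema, the post-operative edema exacerbation, the localized anemia, the nocturnal acidosis episode.

the chronic anemia onset, the mild anemia exacerbation, the mild tachycardia exacerbation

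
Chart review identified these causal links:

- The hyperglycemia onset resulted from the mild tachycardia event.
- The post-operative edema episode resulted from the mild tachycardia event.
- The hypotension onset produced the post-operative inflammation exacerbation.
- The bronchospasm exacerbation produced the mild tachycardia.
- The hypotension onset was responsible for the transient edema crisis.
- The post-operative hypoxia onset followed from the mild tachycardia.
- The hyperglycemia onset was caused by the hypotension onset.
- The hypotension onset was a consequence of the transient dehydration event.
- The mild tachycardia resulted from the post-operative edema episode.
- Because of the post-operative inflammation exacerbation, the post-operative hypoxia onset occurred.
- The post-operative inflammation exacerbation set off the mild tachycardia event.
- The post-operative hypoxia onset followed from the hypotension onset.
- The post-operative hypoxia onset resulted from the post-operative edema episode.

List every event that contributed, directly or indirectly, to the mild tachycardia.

the bronchospasm exacerbation, the hypotension onset, the mild tachycardia event, the post-operative edema episode, the post-operative inflammation exacerbation, the transient dehydration event

Immediate causes of the mild tachycardia: the post-operative edema episode, the bronchospasm exacerbation.
Further upstream: the transient dehydration event, the hypotension onset, the post-operative inflammation exacerbation, the mild tachycardia event.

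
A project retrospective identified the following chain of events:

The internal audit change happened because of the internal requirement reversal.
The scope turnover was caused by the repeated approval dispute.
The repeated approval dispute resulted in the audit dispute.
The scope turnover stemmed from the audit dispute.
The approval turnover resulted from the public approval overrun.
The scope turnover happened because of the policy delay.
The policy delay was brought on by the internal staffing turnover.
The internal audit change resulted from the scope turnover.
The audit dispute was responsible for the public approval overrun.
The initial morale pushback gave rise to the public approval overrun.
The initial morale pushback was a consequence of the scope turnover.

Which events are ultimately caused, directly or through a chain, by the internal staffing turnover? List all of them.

Direct effects: the policy delay.
2 steps out: the scope turnover.
3 steps out: the initial morale pushback, the internal audit change.
4 steps out: the public approval overrun.
5 steps out: the approval turnover.
Not reachable from it: the repeated approval dispute, the audit dispute, the internal requirement reversal.

the approval turnover, the initial morale pushback, the internal audit change, the policy delay, the public approval overrun, the scope turnover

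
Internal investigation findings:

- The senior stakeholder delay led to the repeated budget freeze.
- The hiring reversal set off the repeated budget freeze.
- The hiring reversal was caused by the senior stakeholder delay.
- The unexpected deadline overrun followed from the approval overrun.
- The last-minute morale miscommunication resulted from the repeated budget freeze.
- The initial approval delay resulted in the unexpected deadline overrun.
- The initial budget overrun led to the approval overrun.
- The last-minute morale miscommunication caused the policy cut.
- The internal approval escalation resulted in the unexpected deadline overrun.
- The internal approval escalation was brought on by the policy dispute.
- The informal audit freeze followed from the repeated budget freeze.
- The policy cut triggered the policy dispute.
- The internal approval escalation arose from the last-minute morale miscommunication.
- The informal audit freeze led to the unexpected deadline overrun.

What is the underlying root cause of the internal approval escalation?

Tracing upstream from the internal approval escalation: the internal approval escalation ← the last-minute morale miscommunication ← the repeated budget freeze ← the senior stakeholder delay.
The senior stakeholder delay has no stated cause, so it is the root.

the senior stakeholder delay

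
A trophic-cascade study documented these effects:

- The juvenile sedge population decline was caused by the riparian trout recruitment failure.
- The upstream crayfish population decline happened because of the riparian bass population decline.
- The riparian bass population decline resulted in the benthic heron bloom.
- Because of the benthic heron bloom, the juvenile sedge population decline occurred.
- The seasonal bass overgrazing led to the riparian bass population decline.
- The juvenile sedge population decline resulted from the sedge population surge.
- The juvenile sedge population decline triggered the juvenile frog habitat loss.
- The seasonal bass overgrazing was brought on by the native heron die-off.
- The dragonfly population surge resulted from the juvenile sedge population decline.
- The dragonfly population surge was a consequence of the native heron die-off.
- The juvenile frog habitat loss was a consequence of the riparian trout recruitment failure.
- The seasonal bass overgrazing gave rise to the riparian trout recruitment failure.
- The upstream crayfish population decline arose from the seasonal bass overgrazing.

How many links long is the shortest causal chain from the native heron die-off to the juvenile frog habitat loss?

3

Shortest chain: the native heron die-off → the seasonal bass overgrazing → the riparian trout recruitment failure → the juvenile frog habitat loss.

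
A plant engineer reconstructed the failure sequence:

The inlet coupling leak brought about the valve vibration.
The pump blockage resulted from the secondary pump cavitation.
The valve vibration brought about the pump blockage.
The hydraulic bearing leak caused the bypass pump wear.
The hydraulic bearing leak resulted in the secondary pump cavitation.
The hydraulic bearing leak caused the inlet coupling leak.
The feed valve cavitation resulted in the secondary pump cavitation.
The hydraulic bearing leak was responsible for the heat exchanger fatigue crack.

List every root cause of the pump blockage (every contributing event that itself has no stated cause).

the feed valve cavitation, the hydraulic bearing leak

Tracing upstream from the pump blockage: the pump blockage ← the secondary pump cavitation ← the hydraulic bearing leak.
A separate upstream branch: the pump blockage ← the secondary pump cavitation ← the feed valve cavitation.
Each of those chain origins has no stated cause.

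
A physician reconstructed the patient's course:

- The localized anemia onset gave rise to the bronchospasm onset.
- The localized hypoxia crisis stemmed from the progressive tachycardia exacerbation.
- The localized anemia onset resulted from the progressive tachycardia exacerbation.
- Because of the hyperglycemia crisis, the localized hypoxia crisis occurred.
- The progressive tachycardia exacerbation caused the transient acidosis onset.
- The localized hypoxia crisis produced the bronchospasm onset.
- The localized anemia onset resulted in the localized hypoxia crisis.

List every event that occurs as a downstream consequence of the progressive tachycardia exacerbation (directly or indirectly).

the bronchospasm onset, the localized anemia onset, the localized hypoxia crisis, the transient acidosis onset

Direct effects: the transient acidosis onset, the localized anemia onset, the localized hypoxia crisis.
2 steps out: the bronchospasm onset.
Not reachable from it: the hyperglycemia crisis.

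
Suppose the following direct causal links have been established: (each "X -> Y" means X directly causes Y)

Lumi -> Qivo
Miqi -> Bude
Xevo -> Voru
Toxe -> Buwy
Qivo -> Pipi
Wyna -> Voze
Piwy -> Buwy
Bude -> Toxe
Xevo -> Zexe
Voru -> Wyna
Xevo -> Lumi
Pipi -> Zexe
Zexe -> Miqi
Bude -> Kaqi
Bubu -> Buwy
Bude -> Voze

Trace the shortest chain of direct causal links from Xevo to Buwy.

Xevo → Zexe → Miqi → Bude → Toxe → Buwy

Xevo → Zexe
Zexe → Miqi
Miqi → Bude
Bude → Toxe
Toxe → Buwy
Length: 5 steps.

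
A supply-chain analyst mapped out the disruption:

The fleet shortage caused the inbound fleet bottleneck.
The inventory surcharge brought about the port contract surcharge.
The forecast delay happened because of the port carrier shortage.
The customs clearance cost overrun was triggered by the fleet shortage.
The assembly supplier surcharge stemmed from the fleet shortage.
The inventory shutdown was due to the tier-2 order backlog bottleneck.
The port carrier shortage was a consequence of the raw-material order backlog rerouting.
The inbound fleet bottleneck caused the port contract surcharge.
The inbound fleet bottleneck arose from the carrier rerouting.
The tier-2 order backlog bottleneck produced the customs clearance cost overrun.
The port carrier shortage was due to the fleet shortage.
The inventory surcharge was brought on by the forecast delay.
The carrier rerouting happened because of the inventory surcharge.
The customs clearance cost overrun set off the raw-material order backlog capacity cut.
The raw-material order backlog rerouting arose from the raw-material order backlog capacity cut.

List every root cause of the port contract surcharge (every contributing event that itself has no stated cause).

Tracing upstream from the port contract surcharge: the port contract surcharge ← the inventory surcharge ← the forecast delay ← the port carrier shortage ← the raw-material order backlog rerouting ← the raw-material order backlog capacity cut ← the customs clearance cost overrun ← the tier-2 order backlog bottleneck.
A separate upstream branch: the port contract surcharge ← the inbound fleet bottleneck ← the fleet shortage.
Each of those chain origins has no stated cause.

the fleet shortage, the tier-2 order backlog bottleneck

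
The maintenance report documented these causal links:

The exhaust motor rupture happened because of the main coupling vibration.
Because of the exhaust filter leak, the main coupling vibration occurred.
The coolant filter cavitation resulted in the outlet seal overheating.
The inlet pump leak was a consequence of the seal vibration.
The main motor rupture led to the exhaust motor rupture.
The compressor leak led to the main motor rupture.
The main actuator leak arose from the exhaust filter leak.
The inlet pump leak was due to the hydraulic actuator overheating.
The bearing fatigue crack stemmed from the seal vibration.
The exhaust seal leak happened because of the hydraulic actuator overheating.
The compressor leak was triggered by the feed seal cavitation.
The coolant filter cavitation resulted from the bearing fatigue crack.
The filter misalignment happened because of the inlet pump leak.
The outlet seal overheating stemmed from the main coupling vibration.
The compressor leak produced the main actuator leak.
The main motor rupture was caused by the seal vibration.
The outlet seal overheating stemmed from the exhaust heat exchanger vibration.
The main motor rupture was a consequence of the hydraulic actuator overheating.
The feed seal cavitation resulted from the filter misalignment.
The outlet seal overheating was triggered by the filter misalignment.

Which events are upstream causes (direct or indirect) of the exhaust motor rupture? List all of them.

Immediate causes of the exhaust motor rupture: the main motor rupture, the main coupling vibration.
Further upstream: the hydraulic actuator overheating, the seal vibration, the inlet pump leak, the filter misalignment, the feed seal cavitation, the compressor leak, the exhaust filter leak.

the compressor leak, the exhaust filter leak, the feed seal cavitation, the filter misalignment, the hydraulic actuator overheating, the inlet pump leak, the main coupling vibration, the main motor rupture, the seal vibration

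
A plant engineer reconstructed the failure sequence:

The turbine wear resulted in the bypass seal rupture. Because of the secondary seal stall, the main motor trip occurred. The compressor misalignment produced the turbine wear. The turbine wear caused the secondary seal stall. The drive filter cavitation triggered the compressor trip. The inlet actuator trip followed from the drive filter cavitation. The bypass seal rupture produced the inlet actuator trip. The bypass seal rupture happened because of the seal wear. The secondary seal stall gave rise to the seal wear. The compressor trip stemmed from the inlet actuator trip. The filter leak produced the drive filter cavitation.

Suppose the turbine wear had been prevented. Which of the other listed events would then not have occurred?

the bypass seal rupture, the main motor trip, the seal wear, the secondary seal stall

Downstream of the turbine wear: the secondary seal stall, the main motor trip, the seal wear, the bypass seal rupture, the inlet actuator trip, the compressor trip.
Of those, still caused via another path: the inlet actuator trip, the compressor trip.
The remainder have no surviving cause.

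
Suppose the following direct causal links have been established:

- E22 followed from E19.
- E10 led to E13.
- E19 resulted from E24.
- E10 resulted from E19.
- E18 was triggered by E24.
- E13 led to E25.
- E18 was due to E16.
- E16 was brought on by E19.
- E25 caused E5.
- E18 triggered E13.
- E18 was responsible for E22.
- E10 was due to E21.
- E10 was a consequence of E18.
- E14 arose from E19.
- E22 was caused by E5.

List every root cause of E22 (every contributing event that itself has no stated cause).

E21, E24

Tracing upstream from E22: E22 ← E19 ← E24.
A separate upstream branch: E22 ← E5 ← E25 ← E13 ← E10 ← E21.
Each of those chain origins has no stated cause.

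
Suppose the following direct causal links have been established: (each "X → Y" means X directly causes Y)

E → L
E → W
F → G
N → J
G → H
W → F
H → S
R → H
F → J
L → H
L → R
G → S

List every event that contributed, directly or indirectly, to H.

Immediate causes of H: L, R, G.
Further upstream: E, W, F.

E, F, G, L, R, W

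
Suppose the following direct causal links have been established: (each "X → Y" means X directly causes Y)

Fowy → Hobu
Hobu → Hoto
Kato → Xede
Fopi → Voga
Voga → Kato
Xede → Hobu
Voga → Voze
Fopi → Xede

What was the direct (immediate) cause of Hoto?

Hobu

Upstream contributors include Fopi, Voga, Kato, Xede, Fowy, but only Hobu feeds directly into Hoto.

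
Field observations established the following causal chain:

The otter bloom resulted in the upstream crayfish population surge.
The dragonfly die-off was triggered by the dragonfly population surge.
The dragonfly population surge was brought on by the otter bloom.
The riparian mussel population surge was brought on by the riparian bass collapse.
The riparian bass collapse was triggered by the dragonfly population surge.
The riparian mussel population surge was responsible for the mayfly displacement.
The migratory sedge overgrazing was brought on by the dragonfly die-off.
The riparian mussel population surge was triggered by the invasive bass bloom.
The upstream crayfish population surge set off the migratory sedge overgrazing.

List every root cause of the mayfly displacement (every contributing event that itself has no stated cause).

Tracing upstream from the mayfly displacement: the mayfly displacement ← the riparian mussel population surge ← the riparian bass collapse ← the dragonfly population surge ← the otter bloom.
A separate upstream branch: the mayfly displacement ← the riparian mussel population surge ← the invasive bass bloom.
Each of those chain origins has no stated cause.

the invasive bass bloom, the otter bloom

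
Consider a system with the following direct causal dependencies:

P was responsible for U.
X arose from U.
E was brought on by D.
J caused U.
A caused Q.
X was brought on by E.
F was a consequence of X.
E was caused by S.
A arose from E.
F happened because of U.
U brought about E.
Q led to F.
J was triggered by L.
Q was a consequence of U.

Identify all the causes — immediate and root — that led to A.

Immediate cause of A: E.
Further upstream: L, J, S, P, D, U.

D, E, J, L, P, S, U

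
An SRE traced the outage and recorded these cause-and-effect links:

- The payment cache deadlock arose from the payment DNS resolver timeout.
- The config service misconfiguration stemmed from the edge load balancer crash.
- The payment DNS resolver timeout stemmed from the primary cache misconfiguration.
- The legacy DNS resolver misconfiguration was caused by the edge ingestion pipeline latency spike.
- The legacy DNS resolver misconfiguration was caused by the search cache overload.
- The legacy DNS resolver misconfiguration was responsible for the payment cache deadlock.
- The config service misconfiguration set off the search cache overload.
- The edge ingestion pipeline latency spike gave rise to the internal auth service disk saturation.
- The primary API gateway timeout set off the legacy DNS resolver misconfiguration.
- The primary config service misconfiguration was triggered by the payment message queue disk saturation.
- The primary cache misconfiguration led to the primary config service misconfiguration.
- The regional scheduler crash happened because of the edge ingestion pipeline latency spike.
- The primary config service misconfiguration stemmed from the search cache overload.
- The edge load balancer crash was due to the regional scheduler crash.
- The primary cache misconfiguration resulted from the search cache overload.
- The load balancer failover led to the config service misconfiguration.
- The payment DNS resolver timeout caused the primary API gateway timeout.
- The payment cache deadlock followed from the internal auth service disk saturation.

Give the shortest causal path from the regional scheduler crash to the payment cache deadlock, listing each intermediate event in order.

the regional scheduler crash → the edge load balancer crash
the edge load balancer crash → the config service misconfiguration
the config service misconfiguration → the search cache overload
the search cache overload → the legacy DNS resolver misconfiguration
the legacy DNS resolver misconfiguration → the payment cache deadlock
Length: 5 steps.

the regional scheduler crash → the edge load balancer crash → the config service misconfiguration → the search cache overload → the legacy DNS resolver misconfiguration → the payment cache deadlock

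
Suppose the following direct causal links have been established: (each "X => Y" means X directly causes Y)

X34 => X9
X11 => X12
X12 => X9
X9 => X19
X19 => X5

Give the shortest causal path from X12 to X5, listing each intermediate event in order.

X12 → X9 → X19 → X5

X12 → X9
X9 → X19
X19 → X5
Length: 3 steps.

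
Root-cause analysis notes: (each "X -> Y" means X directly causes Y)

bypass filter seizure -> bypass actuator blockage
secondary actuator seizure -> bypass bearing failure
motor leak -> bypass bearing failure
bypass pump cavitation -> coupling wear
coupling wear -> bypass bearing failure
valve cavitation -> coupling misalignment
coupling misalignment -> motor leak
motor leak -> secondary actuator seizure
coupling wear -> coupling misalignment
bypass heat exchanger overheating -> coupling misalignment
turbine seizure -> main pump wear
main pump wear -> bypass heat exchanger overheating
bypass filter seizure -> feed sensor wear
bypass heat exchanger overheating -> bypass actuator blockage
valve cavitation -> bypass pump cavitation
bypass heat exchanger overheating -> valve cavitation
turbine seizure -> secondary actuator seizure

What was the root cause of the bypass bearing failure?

the turbine seizure

Tracing upstream from the bypass bearing failure: the bypass bearing failure ← the secondary actuator seizure ← the turbine seizure.
The turbine seizure has no stated cause, so it is the root.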